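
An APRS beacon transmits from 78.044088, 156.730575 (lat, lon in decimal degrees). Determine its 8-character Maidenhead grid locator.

QQ88ib70

Shift to the Maidenhead origin (180°W, 90°S): lon 336.73057, lat 168.04409.
Field (20°×10°, letters A–R): 336.73057/20 → 16 → Q, 168.04409/10 → 16 → Q; chars QQ.
Square (2°×1°, digits 0–9): 16.73057/2 → 8, 8.04409/1 → 8; chars 88.
Subsquare (5′×2.5′, letters a–x): 0.73057/0.0833333 → 8 → i, 0.04409/0.0416667 → 1 → b; chars ib.
Extended square (30″×15″, digits 0–9): 0.06391/0.00833333 → 7, 0.00242/0.00416667 → 0; chars 70.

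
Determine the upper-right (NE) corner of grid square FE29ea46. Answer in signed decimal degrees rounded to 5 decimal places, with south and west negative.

-40.97083, -75.62500

Field F=5, E=4: +5·20° lon, +4·10° lat → SW at lon -80°, lat -50°.
Square 2, 9: +2·2° lon, +9·1° lat → SW at lon -76°, lat -41°.
Subsquare e=4, a=0: +4·0.0833333° lon, +0·0.0416667° lat → SW at lon -75.6667°, lat -41°.
Extended square 4, 6: +4·0.00833333° lon, +6·0.00416667° lat → SW at lon -75.6333°, lat -40.975°.
Cell spans 0.00833333° lon × 0.00416667° lat. NE corner is SW corner plus one full cell.
latitude -40.97083, longitude -75.62500.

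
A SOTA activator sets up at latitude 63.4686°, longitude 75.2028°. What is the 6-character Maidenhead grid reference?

MP73ol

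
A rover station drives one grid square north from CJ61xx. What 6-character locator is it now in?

Latitude subsquare x = 23; +1 → 24, wraps to 0 = a, carry into square.
Latitude square 1; +1 → 2.
The longitude characters are unchanged.

CJ62xa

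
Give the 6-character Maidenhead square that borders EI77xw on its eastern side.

Longitude subsquare x = 23; +1 → 24, wraps to 0 = a, carry into square.
Longitude square 7; +1 → 8.
The latitude characters are unchanged.

EI87aw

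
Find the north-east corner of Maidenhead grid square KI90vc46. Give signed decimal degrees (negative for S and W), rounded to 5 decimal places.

Field K=10, I=8: +10·20° lon, +8·10° lat → SW at lon 20°, lat -10°.
Square 9, 0: +9·2° lon, +0·1° lat → SW at lon 38°, lat -10°.
Subsquare v=21, c=2: +21·0.0833333° lon, +2·0.0416667° lat → SW at lon 39.75°, lat -9.91667°.
Extended square 4, 6: +4·0.00833333° lon, +6·0.00416667° lat → SW at lon 39.7833°, lat -9.89167°.
Cell spans 0.00833333° lon × 0.00416667° lat. NE corner is SW corner plus one full cell.
latitude -9.88750, longitude 39.79167.

-9.88750, 39.79167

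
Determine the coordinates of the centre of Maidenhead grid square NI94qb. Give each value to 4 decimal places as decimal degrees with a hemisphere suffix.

5.9375° S, 99.3750° E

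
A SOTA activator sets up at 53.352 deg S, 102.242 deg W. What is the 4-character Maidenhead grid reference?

Offset from 180°W / 90°S: lon 77.76°, lat 36.65°.
Field: 77.76/20 → 3 → D, 36.65/10 → 3 → D; chars DD.
Square: 17.76/2 → 8, 6.65/1 → 6; chars 86.

DD86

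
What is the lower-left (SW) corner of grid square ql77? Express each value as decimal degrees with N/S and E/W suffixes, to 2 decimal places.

27.00° N, 154.00° E

Field Q=16, L=11: +16·20° lon, +11·10° lat → SW at lon 140°, lat 20°.
Square 7, 7: +7·2° lon, +7·1° lat → SW at lon 154°, lat 27°.
latitude 27.00° N, longitude 154.00° E.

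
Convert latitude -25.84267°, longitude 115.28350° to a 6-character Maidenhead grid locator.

OG74pd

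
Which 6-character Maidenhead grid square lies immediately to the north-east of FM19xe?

FM29af

Longitude subsquare x = 23; +1 → 24, wraps to 0 = a, carry into square.
Longitude square 1; +1 → 2.
Latitude subsquare e = 4; +1 → 5 = f.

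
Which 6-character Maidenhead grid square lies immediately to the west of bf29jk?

BF29ik

Longitude subsquare j = 9; −1 → 8 = i.
The latitude characters are unchanged.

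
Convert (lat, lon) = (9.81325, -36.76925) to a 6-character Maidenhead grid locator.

HJ19ot

Shift to the Maidenhead origin (180°W, 90°S): lon 143.2308, lat 99.8132.
Field: 143.2308/20 → 7 → H, 99.8132/10 → 9 → J; chars HJ.
Square: 3.2308/2 → 1, 9.8132/1 → 9; chars 19.
Subsquare: 1.2308/0.0833333 → 14 → o, 0.8132/0.0416667 → 19 → t; chars ot.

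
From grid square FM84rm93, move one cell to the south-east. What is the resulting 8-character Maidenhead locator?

FM84sm02

Longitude extended square 9; +1 → 10, wraps to 0, carry into subsquare.
Longitude subsquare r = 17; +1 → 18 = s.
Latitude extended square 3; −1 → 2.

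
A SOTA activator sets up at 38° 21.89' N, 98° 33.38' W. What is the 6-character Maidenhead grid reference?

EM08ri

Offset from 180°W / 90°S: lon 81.4437°, lat 128.3648°.
Field: lon ⌊81.4437/20⌋ = 4 → E; lat ⌊128.3648/10⌋ = 12 → M.
Square: lon ⌊1.4437/2⌋ = 0; lat ⌊8.3648/1⌋ = 8.
Subsquare: lon ⌊1.4437/0.0833333⌋ = 17 → r; lat ⌊0.3648/0.0416667⌋ = 8 → i.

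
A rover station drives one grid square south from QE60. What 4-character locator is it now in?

Latitude square 0; −1 → -1, wraps to 9, carry into field.
Latitude field E = 4; −1 → 3 = D.
The longitude characters are unchanged.

QD69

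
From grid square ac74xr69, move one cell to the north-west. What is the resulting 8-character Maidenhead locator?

AC74xs50

Longitude extended square 6; −1 → 5.
Latitude extended square 9; +1 → 10, wraps to 0, carry into subsquare.
Latitude subsquare r = 17; +1 → 18 = s.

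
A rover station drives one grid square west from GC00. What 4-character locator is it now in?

FC90

Longitude square 0; −1 → -1, wraps to 9, carry into field.
Longitude field G = 6; −1 → 5 = F.
The latitude characters are unchanged.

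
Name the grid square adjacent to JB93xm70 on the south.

JB93xl79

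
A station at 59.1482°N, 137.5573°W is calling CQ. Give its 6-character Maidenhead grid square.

CO19fd

Offset from 180°W / 90°S: lon 42.4427°, lat 149.1482°.
Field (20°×10°, letters A–R): 42.4427/20 → 2 → C, 149.1482/10 → 14 → O; chars CO.
Square (2°×1°, digits 0–9): 2.4427/2 → 1, 9.1482/1 → 9; chars 19.
Subsquare (5′×2.5′, letters a–x): 0.4427/0.0833333 → 5 → f, 0.1482/0.0416667 → 3 → d; chars fd.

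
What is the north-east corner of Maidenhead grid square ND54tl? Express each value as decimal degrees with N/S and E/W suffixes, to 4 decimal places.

55.5000° S, 91.6667° E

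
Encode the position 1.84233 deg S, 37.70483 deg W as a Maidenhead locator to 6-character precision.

HI18dd

Offset from 180°W / 90°S: lon 142.2952°, lat 88.1577°.
Field: 142.2952/20 → 7 → H, 88.1577/10 → 8 → I; chars HI.
Square: 2.2952/2 → 1, 8.1577/1 → 8; chars 18.
Subsquare: 0.2952/0.0833333 → 3 → d, 0.1577/0.0416667 → 3 → d; chars dd.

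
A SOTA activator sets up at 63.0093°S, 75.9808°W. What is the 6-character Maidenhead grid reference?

Shift to the Maidenhead origin (180°W, 90°S): lon 104.0192, lat 26.9907.
Field: lon ⌊104.0192/20⌋ = 5 → F; lat ⌊26.9907/10⌋ = 2 → C.
Square: lon ⌊4.0192/2⌋ = 2; lat ⌊6.9907/1⌋ = 6.
Subsquare: lon ⌊0.0192/0.0833333⌋ = 0 → a; lat ⌊0.9907/0.0416667⌋ = 23 → x.

FC26ax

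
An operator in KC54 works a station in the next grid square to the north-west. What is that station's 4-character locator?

KC45

Longitude square 5; −1 → 4.
Latitude square 4; +1 → 5.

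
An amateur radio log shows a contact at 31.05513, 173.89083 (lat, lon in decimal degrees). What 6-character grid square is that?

Add 180° to longitude and 90° to latitude: 353.8908, 121.0551.
Field (20°×10°, letters A–R): lon ⌊353.8908/20⌋ = 17 → R; lat ⌊121.0551/10⌋ = 12 → M.
Square (2°×1°, digits 0–9): lon ⌊13.8908/2⌋ = 6; lat ⌊1.0551/1⌋ = 1.
Subsquare (5′×2.5′, letters a–x): lon ⌊1.8908/0.0833333⌋ = 22 → w; lat ⌊0.0551/0.0416667⌋ = 1 → b.

RM61wb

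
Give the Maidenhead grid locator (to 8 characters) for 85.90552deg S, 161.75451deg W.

AA94cc92

Shift to the Maidenhead origin (180°W, 90°S): lon 18.24549, lat 4.09448.
Field: 18.24549/20 → 0 → A, 4.09448/10 → 0 → A; chars AA.
Square: 18.24549/2 → 9, 4.09448/1 → 4; chars 94.
Subsquare: 0.24549/0.0833333 → 2 → c, 0.09448/0.0416667 → 2 → c; chars cc.
Extended square: 0.07882/0.00833333 → 9, 0.01115/0.00416667 → 2; chars 92.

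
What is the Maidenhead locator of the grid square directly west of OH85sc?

Longitude subsquare s = 18; −1 → 17 = r.
The latitude characters are unchanged.

OH85rc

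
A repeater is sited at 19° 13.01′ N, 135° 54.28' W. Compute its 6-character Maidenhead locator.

CK29bf

Shift to the Maidenhead origin (180°W, 90°S): lon 44.0953, lat 109.2168.
Field (20°×10°, letters A–R): lon ⌊44.0953/20⌋ = 2 → C; lat ⌊109.2168/10⌋ = 10 → K.
Square (2°×1°, digits 0–9): lon ⌊4.0953/2⌋ = 2; lat ⌊9.2168/1⌋ = 9.
Subsquare (5′×2.5′, letters a–x): lon ⌊0.0953/0.0833333⌋ = 1 → b; lat ⌊0.2168/0.0416667⌋ = 5 → f.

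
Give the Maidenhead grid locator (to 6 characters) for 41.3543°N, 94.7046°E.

Add 180° to longitude and 90° to latitude: 274.7046, 131.3543.
Field: 274.7046/20 → 13 → N, 131.3543/10 → 13 → N; chars NN.
Square: 14.7046/2 → 7, 1.3543/1 → 1; chars 71.
Subsquare: 0.7046/0.0833333 → 8 → i, 0.3543/0.0416667 → 8 → i; chars ii.

NN71ii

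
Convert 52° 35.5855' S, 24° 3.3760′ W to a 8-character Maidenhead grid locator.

Add 180° to longitude and 90° to latitude: 155.94373, 37.40691.
Field: 155.94373/20 → 7 → H, 37.40691/10 → 3 → D; chars HD.
Square: 15.94373/2 → 7, 7.40691/1 → 7; chars 77.
Subsquare: 1.94373/0.0833333 → 23 → x, 0.40691/0.0416667 → 9 → j; chars xj.
Extended square: 0.02707/0.00833333 → 3, 0.03191/0.00416667 → 7; chars 37.

HD77xj37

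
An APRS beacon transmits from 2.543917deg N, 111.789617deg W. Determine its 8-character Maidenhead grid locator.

DJ42cn50

Shift to the Maidenhead origin (180°W, 90°S): lon 68.21038, lat 92.54392.
Field: lon ⌊68.21038/20⌋ = 3 → D; lat ⌊92.54392/10⌋ = 9 → J.
Square: lon ⌊8.21038/2⌋ = 4; lat ⌊2.54392/1⌋ = 2.
Subsquare: lon ⌊0.21038/0.0833333⌋ = 2 → c; lat ⌊0.54392/0.0416667⌋ = 13 → n.
Extended square: lon ⌊0.04372/0.00833333⌋ = 5; lat ⌊0.00225/0.00416667⌋ = 0.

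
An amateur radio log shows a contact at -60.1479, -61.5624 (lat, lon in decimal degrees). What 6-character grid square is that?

Add 180° to longitude and 90° to latitude: 118.4376, 29.8521.
Field: lon ⌊118.4376/20⌋ = 5 → F; lat ⌊29.8521/10⌋ = 2 → C.
Square: lon ⌊18.4376/2⌋ = 9; lat ⌊9.8521/1⌋ = 9.
Subsquare: lon ⌊0.4376/0.0833333⌋ = 5 → f; lat ⌊0.8521/0.0416667⌋ = 20 → u.

FC99fu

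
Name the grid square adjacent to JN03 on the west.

IN93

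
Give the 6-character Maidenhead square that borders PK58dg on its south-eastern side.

Longitude subsquare d = 3; +1 → 4 = e.
Latitude subsquare g = 6; −1 → 5 = f.

PK58ef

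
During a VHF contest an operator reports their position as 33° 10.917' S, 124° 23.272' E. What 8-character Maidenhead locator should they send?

PF26et66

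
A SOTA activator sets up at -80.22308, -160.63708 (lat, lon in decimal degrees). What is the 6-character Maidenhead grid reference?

AA99qs

Add 180° to longitude and 90° to latitude: 19.3629, 9.7769.
Field: 19.3629/20 → 0 → A, 9.7769/10 → 0 → A; chars AA.
Square: 19.3629/2 → 9, 9.7769/1 → 9; chars 99.
Subsquare: 1.3629/0.0833333 → 16 → q, 0.7769/0.0416667 → 18 → s; chars qs.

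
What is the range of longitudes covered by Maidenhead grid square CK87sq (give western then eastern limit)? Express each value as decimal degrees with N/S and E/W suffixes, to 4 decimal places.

Field C=2, K=10: +2·20° lon, +10·10° lat → SW at lon -140°, lat 10°.
Square 8, 7: +8·2° lon, +7·1° lat → SW at lon -124°, lat 17°.
Subsquare s=18, q=16: +18·0.0833333° lon, +16·0.0416667° lat → SW at lon -122.5°, lat 17.6667°.
Cell spans 0.0833333° lon × 0.0416667° lat.
west 122.5000° W, east 122.4167° W.

122.5000° W, 122.4167° W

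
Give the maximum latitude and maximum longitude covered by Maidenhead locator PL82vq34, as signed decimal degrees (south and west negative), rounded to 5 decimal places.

Field P=15, L=11: +15·20° lon, +11·10° lat → SW at lon 120°, lat 20°.
Square 8, 2: +8·2° lon, +2·1° lat → SW at lon 136°, lat 22°.
Subsquare v=21, q=16: +21·0.0833333° lon, +16·0.0416667° lat → SW at lon 137.75°, lat 22.6667°.
Extended square 3, 4: +3·0.00833333° lon, +4·0.00416667° lat → SW at lon 137.775°, lat 22.6833°.
Cell spans 0.00833333° lon × 0.00416667° lat. NE corner is SW corner plus one full cell.
latitude 22.68750, longitude 137.78333.

22.68750, 137.78333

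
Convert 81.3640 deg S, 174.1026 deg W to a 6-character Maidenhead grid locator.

AA28wp

Add 180° to longitude and 90° to latitude: 5.8974, 8.6360.
Field: 5.8974/20 → 0 → A, 8.6360/10 → 0 → A; chars AA.
Square: 5.8974/2 → 2, 8.6360/1 → 8; chars 28.
Subsquare: 1.8974/0.0833333 → 22 → w, 0.6360/0.0416667 → 15 → p; chars wp.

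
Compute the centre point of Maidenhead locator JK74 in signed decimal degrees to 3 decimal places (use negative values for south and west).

14.500, 15.000

Field J=9, K=10: +9·20° lon, +10·10° lat → SW at lon 0°, lat 10°.
Square 7, 4: +7·2° lon, +4·1° lat → SW at lon 14°, lat 14°.
Cell spans 2° lon × 1° lat. Centre is SW corner plus half of each.
latitude 14.500, longitude 15.000.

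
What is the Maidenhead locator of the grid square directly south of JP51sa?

JP50sx

Latitude subsquare a = 0; −1 → -1, wraps to 23 = x, carry into square.
Latitude square 1; −1 → 0.
The longitude characters are unchanged.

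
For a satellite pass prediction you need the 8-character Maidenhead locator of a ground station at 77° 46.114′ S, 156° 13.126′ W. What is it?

Offset from 180°W / 90°S: lon 23.78123°, lat 12.23143°.
Field: lon ⌊23.78123/20⌋ = 1 → B; lat ⌊12.23143/10⌋ = 1 → B.
Square: lon ⌊3.78123/2⌋ = 1; lat ⌊2.23143/1⌋ = 2.
Subsquare: lon ⌊1.78123/0.0833333⌋ = 21 → v; lat ⌊0.23143/0.0416667⌋ = 5 → f.
Extended square: lon ⌊0.03123/0.00833333⌋ = 3; lat ⌊0.02310/0.00416667⌋ = 5.

BB12vf35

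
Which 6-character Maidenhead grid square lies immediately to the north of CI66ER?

CI66es

Latitude subsquare r = 17; +1 → 18 = s.
The longitude characters are unchanged.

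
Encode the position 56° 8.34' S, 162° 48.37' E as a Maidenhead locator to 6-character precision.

RD13ju

Add 180° to longitude and 90° to latitude: 342.8062, 33.8610.
Field: lon ⌊342.8062/20⌋ = 17 → R; lat ⌊33.8610/10⌋ = 3 → D.
Square: lon ⌊2.8062/2⌋ = 1; lat ⌊3.8610/1⌋ = 3.
Subsquare: lon ⌊0.8062/0.0833333⌋ = 9 → j; lat ⌊0.8610/0.0416667⌋ = 20 → u.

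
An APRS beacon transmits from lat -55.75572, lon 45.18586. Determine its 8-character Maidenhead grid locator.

LD24of28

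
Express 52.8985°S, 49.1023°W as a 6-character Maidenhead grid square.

Add 180° to longitude and 90° to latitude: 130.8977, 37.1015.
Field: lon ⌊130.8977/20⌋ = 6 → G; lat ⌊37.1015/10⌋ = 3 → D.
Square: lon ⌊10.8977/2⌋ = 5; lat ⌊7.1015/1⌋ = 7.
Subsquare: lon ⌊0.8977/0.0833333⌋ = 10 → k; lat ⌊0.1015/0.0416667⌋ = 2 → c.

GD57kc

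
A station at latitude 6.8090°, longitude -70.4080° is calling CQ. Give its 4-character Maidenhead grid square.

FJ46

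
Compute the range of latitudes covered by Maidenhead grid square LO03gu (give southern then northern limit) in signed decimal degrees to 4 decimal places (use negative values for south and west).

53.8333, 53.8750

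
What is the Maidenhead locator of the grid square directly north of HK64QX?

Latitude subsquare x = 23; +1 → 24, wraps to 0 = a, carry into square.
Latitude square 4; +1 → 5.
The longitude characters are unchanged.

HK65qa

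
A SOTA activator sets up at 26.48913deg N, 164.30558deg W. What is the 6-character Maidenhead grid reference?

AL76ul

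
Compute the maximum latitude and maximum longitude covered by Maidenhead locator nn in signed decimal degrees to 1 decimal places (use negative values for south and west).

50.0, 100.0

Field N=13, N=13: +13·20° lon, +13·10° lat → SW at lon 80°, lat 40°.
Cell spans 20° lon × 10° lat. NE corner is SW corner plus one full cell.
latitude 50.0, longitude 100.0.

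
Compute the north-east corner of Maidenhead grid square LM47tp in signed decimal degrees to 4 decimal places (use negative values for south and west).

37.6667, 49.6667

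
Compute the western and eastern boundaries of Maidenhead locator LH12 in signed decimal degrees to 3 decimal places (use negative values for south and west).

Field L=11, H=7: +11·20° lon, +7·10° lat → SW at lon 40°, lat -20°.
Square 1, 2: +1·2° lon, +2·1° lat → SW at lon 42°, lat -18°.
Cell spans 2° lon × 1° lat.
west 42.000, east 44.000.

42.000, 44.000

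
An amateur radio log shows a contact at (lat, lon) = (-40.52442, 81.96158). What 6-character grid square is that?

NE09xl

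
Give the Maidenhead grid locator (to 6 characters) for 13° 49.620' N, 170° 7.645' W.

AK43wt

Offset from 180°W / 90°S: lon 9.8726°, lat 103.8270°.
Field (20°×10°, letters A–R): lon ⌊9.8726/20⌋ = 0 → A; lat ⌊103.8270/10⌋ = 10 → K.
Square (2°×1°, digits 0–9): lon ⌊9.8726/2⌋ = 4; lat ⌊3.8270/1⌋ = 3.
Subsquare (5′×2.5′, letters a–x): lon ⌊1.8726/0.0833333⌋ = 22 → w; lat ⌊0.8270/0.0416667⌋ = 19 → t.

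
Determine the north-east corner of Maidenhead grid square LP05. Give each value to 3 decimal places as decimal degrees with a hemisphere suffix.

Field L=11, P=15: +11·20° lon, +15·10° lat → SW at lon 40°, lat 60°.
Square 0, 5: +0·2° lon, +5·1° lat → SW at lon 40°, lat 65°.
Cell spans 2° lon × 1° lat. NE corner is SW corner plus one full cell.
latitude 66.000° N, longitude 42.000° E.

66.000° N, 42.000° E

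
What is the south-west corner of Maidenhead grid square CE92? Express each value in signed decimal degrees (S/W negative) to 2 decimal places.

-48.00, -122.00

Field C=2, E=4: +2·20° lon, +4·10° lat → SW at lon -140°, lat -50°.
Square 9, 2: +9·2° lon, +2·1° lat → SW at lon -122°, lat -48°.
latitude -48.00, longitude -122.00.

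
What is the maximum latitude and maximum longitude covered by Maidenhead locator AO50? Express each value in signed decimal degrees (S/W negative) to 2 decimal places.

Field A=0, O=14: +0·20° lon, +14·10° lat → SW at lon -180°, lat 50°.
Square 5, 0: +5·2° lon, +0·1° lat → SW at lon -170°, lat 50°.
Cell spans 2° lon × 1° lat. NE corner is SW corner plus one full cell.
latitude 51.00, longitude -168.00.

51.00, -168.00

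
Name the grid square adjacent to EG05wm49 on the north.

EG05wn40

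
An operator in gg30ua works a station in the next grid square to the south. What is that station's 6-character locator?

GF39ux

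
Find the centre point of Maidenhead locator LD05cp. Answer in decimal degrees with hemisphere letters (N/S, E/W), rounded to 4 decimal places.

54.3542° S, 40.2083° E

Field L=11, D=3: +11·20° lon, +3·10° lat → SW at lon 40°, lat -60°.
Square 0, 5: +0·2° lon, +5·1° lat → SW at lon 40°, lat -55°.
Subsquare c=2, p=15: +2·0.0833333° lon, +15·0.0416667° lat → SW at lon 40.1667°, lat -54.375°.
Cell spans 0.0833333° lon × 0.0416667° lat. Centre is SW corner plus half of each.
latitude 54.3542° S, longitude 40.2083° E.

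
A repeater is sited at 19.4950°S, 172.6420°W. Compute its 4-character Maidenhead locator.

AH30

Offset from 180°W / 90°S: lon 7.36°, lat 70.50°.
Field: 7.36/20 → 0 → A, 70.50/10 → 7 → H; chars AH.
Square: 7.36/2 → 3, 0.50/1 → 0; chars 30.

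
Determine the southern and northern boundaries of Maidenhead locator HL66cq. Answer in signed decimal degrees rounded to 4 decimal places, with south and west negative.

Field H=7, L=11: +7·20° lon, +11·10° lat → SW at lon -40°, lat 20°.
Square 6, 6: +6·2° lon, +6·1° lat → SW at lon -28°, lat 26°.
Subsquare c=2, q=16: +2·0.0833333° lon, +16·0.0416667° lat → SW at lon -27.8333°, lat 26.6667°.
Cell spans 0.0833333° lon × 0.0416667° lat.
south 26.6667, north 26.7083.

26.6667, 26.7083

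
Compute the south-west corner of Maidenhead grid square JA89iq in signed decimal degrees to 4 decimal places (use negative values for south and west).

-80.3333, 16.6667

Field J=9, A=0: +9·20° lon, +0·10° lat → SW at lon 0°, lat -90°.
Square 8, 9: +8·2° lon, +9·1° lat → SW at lon 16°, lat -81°.
Subsquare i=8, q=16: +8·0.0833333° lon, +16·0.0416667° lat → SW at lon 16.6667°, lat -80.3333°.
latitude -80.3333, longitude 16.6667.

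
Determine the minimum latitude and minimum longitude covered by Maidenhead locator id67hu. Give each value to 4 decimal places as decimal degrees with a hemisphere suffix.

Field I=8, D=3: +8·20° lon, +3·10° lat → SW at lon -20°, lat -60°.
Square 6, 7: +6·2° lon, +7·1° lat → SW at lon -8°, lat -53°.
Subsquare h=7, u=20: +7·0.0833333° lon, +20·0.0416667° lat → SW at lon -7.41667°, lat -52.1667°.
latitude 52.1667° S, longitude 7.4167° W.

52.1667° S, 7.4167° W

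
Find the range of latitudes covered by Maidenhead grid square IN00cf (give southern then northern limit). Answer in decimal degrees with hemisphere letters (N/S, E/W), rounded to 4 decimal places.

Field I=8, N=13: +8·20° lon, +13·10° lat → SW at lon -20°, lat 40°.
Square 0, 0: +0·2° lon, +0·1° lat → SW at lon -20°, lat 40°.
Subsquare c=2, f=5: +2·0.0833333° lon, +5·0.0416667° lat → SW at lon -19.8333°, lat 40.2083°.
Cell spans 0.0833333° lon × 0.0416667° lat.
south 40.2083° N, north 40.2500° N.

40.2083° N, 40.2500° N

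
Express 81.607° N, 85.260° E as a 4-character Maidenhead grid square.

NR21

Shift to the Maidenhead origin (180°W, 90°S): lon 265.26, lat 171.61.
Field: lon ⌊265.26/20⌋ = 13 → N; lat ⌊171.61/10⌋ = 17 → R.
Square: lon ⌊5.26/2⌋ = 2; lat ⌊1.61/1⌋ = 1.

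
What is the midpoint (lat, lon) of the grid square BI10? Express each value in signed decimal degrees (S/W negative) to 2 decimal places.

Field B=1, I=8: +1·20° lon, +8·10° lat → SW at lon -160°, lat -10°.
Square 1, 0: +1·2° lon, +0·1° lat → SW at lon -158°, lat -10°.
Cell spans 2° lon × 1° lat. Centre is SW corner plus half of each.
latitude -9.50, longitude -157.00.

-9.50, -157.00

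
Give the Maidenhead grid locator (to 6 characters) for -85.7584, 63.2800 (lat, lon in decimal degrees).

MA14pf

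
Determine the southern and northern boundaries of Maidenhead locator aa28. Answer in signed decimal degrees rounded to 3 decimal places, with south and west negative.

-82.000, -81.000

Field A=0, A=0: +0·20° lon, +0·10° lat → SW at lon -180°, lat -90°.
Square 2, 8: +2·2° lon, +8·1° lat → SW at lon -176°, lat -82°.
Cell spans 2° lon × 1° lat.
south -82.000, north -81.000.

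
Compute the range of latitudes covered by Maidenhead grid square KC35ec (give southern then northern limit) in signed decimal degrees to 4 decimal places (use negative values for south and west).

-64.9167, -64.8750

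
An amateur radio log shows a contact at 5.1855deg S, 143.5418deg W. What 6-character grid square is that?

BI84ft

Add 180° to longitude and 90° to latitude: 36.4582, 84.8145.
Field: 36.4582/20 → 1 → B, 84.8145/10 → 8 → I; chars BI.
Square: 16.4582/2 → 8, 4.8145/1 → 4; chars 84.
Subsquare: 0.4582/0.0833333 → 5 → f, 0.8145/0.0416667 → 19 → t; chars ft.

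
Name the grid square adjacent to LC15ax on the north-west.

LC06xa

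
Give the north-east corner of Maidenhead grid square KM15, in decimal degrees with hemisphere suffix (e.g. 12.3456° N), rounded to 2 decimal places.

Field K=10, M=12: +10·20° lon, +12·10° lat → SW at lon 20°, lat 30°.
Square 1, 5: +1·2° lon, +5·1° lat → SW at lon 22°, lat 35°.
Cell spans 2° lon × 1° lat. NE corner is SW corner plus one full cell.
latitude 36.00° N, longitude 24.00° E.

36.00° N, 24.00° E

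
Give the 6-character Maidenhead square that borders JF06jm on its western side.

JF06im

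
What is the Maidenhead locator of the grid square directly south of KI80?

KH89

Latitude square 0; −1 → -1, wraps to 9, carry into field.
Latitude field I = 8; −1 → 7 = H.
The longitude characters are unchanged.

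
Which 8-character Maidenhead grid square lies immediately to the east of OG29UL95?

OG29vl05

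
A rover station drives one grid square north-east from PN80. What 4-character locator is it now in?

Longitude square 8; +1 → 9.
Latitude square 0; +1 → 1.

PN91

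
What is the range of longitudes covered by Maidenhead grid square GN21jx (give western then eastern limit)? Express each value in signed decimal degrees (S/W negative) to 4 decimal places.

-55.2500, -55.1667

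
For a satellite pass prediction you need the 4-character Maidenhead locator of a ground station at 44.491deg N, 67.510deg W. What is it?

FN64

Offset from 180°W / 90°S: lon 112.49°, lat 134.49°.
Field: lon ⌊112.49/20⌋ = 5 → F; lat ⌊134.49/10⌋ = 13 → N.
Square: lon ⌊12.49/2⌋ = 6; lat ⌊4.49/1⌋ = 4.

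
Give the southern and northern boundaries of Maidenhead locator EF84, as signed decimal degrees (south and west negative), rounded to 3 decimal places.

-36.000, -35.000

Field E=4, F=5: +4·20° lon, +5·10° lat → SW at lon -100°, lat -40°.
Square 8, 4: +8·2° lon, +4·1° lat → SW at lon -84°, lat -36°.
Cell spans 2° lon × 1° lat.
south -36.000, north -35.000.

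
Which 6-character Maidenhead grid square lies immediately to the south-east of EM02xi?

Longitude subsquare x = 23; +1 → 24, wraps to 0 = a, carry into square.
Longitude square 0; +1 → 1.
Latitude subsquare i = 8; −1 → 7 = h.

EM12ah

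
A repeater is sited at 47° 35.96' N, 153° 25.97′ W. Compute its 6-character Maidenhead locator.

BN37go

Shift to the Maidenhead origin (180°W, 90°S): lon 26.5672, lat 137.5993.
Field: 26.5672/20 → 1 → B, 137.5993/10 → 13 → N; chars BN.
Square: 6.5672/2 → 3, 7.5993/1 → 7; chars 37.
Subsquare: 0.5672/0.0833333 → 6 → g, 0.5993/0.0416667 → 14 → o; chars go.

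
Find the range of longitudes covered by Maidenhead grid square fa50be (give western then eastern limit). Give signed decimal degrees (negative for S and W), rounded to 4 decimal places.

-69.9167, -69.8333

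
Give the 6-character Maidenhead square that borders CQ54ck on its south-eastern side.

Longitude subsquare c = 2; +1 → 3 = d.
Latitude subsquare k = 10; −1 → 9 = j.

CQ54dj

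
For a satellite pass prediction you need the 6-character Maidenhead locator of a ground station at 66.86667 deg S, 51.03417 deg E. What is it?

LC53md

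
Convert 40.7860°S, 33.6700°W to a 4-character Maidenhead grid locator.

HE39

Add 180° to longitude and 90° to latitude: 146.33, 49.21.
Field: lon ⌊146.33/20⌋ = 7 → H; lat ⌊49.21/10⌋ = 4 → E.
Square: lon ⌊6.33/2⌋ = 3; lat ⌊9.21/1⌋ = 9.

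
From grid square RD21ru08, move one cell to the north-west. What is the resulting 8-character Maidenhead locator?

RD21qu99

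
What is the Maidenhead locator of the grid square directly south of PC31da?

Latitude subsquare a = 0; −1 → -1, wraps to 23 = x, carry into square.
Latitude square 1; −1 → 0.
The longitude characters are unchanged.

PC30dx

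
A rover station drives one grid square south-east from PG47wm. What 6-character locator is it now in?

Longitude subsquare w = 22; +1 → 23 = x.
Latitude subsquare m = 12; −1 → 11 = l.

PG47xl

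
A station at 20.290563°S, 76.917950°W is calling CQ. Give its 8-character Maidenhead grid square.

FG19mr90

Add 180° to longitude and 90° to latitude: 103.08205, 69.70944.
Field: lon ⌊103.08205/20⌋ = 5 → F; lat ⌊69.70944/10⌋ = 6 → G.
Square: lon ⌊3.08205/2⌋ = 1; lat ⌊9.70944/1⌋ = 9.
Subsquare: lon ⌊1.08205/0.0833333⌋ = 12 → m; lat ⌊0.70944/0.0416667⌋ = 17 → r.
Extended square: lon ⌊0.08205/0.00833333⌋ = 9; lat ⌊0.00110/0.00416667⌋ = 0.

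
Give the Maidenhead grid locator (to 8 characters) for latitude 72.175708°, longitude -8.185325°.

Add 180° to longitude and 90° to latitude: 171.81467, 162.17571.
Field: 171.81467/20 → 8 → I, 162.17571/10 → 16 → Q; chars IQ.
Square: 11.81467/2 → 5, 2.17571/1 → 2; chars 52.
Subsquare: 1.81467/0.0833333 → 21 → v, 0.17571/0.0416667 → 4 → e; chars ve.
Extended square: 0.06467/0.00833333 → 7, 0.00904/0.00416667 → 2; chars 72.

IQ52ve72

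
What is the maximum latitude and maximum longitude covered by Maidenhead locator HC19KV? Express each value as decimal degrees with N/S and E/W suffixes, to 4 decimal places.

60.0833° S, 37.0833° W

Field H=7, C=2: +7·20° lon, +2·10° lat → SW at lon -40°, lat -70°.
Square 1, 9: +1·2° lon, +9·1° lat → SW at lon -38°, lat -61°.
Subsquare k=10, v=21: +10·0.0833333° lon, +21·0.0416667° lat → SW at lon -37.1667°, lat -60.125°.
Cell spans 0.0833333° lon × 0.0416667° lat. NE corner is SW corner plus one full cell.
latitude 60.0833° S, longitude 37.0833° W.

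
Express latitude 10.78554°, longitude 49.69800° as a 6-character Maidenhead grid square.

Offset from 180°W / 90°S: lon 229.6980°, lat 100.7855°.
Field: 229.6980/20 → 11 → L, 100.7855/10 → 10 → K; chars LK.
Square: 9.6980/2 → 4, 0.7855/1 → 0; chars 40.
Subsquare: 1.6980/0.0833333 → 20 → u, 0.7855/0.0416667 → 18 → s; chars us.

LK40us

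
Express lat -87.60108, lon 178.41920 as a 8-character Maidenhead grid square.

RA92fj05

Add 180° to longitude and 90° to latitude: 358.41920, 2.39892.
Field (20°×10°, letters A–R): lon ⌊358.41920/20⌋ = 17 → R; lat ⌊2.39892/10⌋ = 0 → A.
Square (2°×1°, digits 0–9): lon ⌊18.41920/2⌋ = 9; lat ⌊2.39892/1⌋ = 2.
Subsquare (5′×2.5′, letters a–x): lon ⌊0.41920/0.0833333⌋ = 5 → f; lat ⌊0.39892/0.0416667⌋ = 9 → j.
Extended square (30″×15″, digits 0–9): lon ⌊0.00253/0.00833333⌋ = 0; lat ⌊0.02392/0.00416667⌋ = 5.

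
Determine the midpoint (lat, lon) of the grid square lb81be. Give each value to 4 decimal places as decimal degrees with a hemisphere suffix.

78.8125° S, 56.1250° E

Field L=11, B=1: +11·20° lon, +1·10° lat → SW at lon 40°, lat -80°.
Square 8, 1: +8·2° lon, +1·1° lat → SW at lon 56°, lat -79°.
Subsquare b=1, e=4: +1·0.0833333° lon, +4·0.0416667° lat → SW at lon 56.0833°, lat -78.8333°.
Cell spans 0.0833333° lon × 0.0416667° lat. Centre is SW corner plus half of each.
latitude 78.8125° S, longitude 56.1250° E.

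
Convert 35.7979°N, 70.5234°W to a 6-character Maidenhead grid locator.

FM45rt

Offset from 180°W / 90°S: lon 109.4766°, lat 125.7979°.
Field (20°×10°, letters A–R): 109.4766/20 → 5 → F, 125.7979/10 → 12 → M; chars FM.
Square (2°×1°, digits 0–9): 9.4766/2 → 4, 5.7979/1 → 5; chars 45.
Subsquare (5′×2.5′, letters a–x): 1.4766/0.0833333 → 17 → r, 0.7979/0.0416667 → 19 → t; chars rt.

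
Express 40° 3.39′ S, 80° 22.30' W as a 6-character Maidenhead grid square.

EE99tw

Shift to the Maidenhead origin (180°W, 90°S): lon 99.6283, lat 49.9435.
Field (20°×10°, letters A–R): 99.6283/20 → 4 → E, 49.9435/10 → 4 → E; chars EE.
Square (2°×1°, digits 0–9): 19.6283/2 → 9, 9.9435/1 → 9; chars 99.
Subsquare (5′×2.5′, letters a–x): 1.6283/0.0833333 → 19 → t, 0.9435/0.0416667 → 22 → w; chars tw.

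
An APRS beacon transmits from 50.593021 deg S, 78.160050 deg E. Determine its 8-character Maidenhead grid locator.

MD99bj97

Shift to the Maidenhead origin (180°W, 90°S): lon 258.16005, lat 39.40698.
Field (20°×10°, letters A–R): 258.16005/20 → 12 → M, 39.40698/10 → 3 → D; chars MD.
Square (2°×1°, digits 0–9): 18.16005/2 → 9, 9.40698/1 → 9; chars 99.
Subsquare (5′×2.5′, letters a–x): 0.16005/0.0833333 → 1 → b, 0.40698/0.0416667 → 9 → j; chars bj.
Extended square (30″×15″, digits 0–9): 0.07672/0.00833333 → 9, 0.03198/0.00416667 → 7; chars 97.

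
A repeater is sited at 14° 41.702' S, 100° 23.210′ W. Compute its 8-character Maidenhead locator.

Shift to the Maidenhead origin (180°W, 90°S): lon 79.61317, lat 75.30497.
Field: 79.61317/20 → 3 → D, 75.30497/10 → 7 → H; chars DH.
Square: 19.61317/2 → 9, 5.30497/1 → 5; chars 95.
Subsquare: 1.61317/0.0833333 → 19 → t, 0.30497/0.0416667 → 7 → h; chars th.
Extended square: 0.02983/0.00833333 → 3, 0.01330/0.00416667 → 3; chars 33.

DH95th33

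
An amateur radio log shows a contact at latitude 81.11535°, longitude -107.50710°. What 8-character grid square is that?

Shift to the Maidenhead origin (180°W, 90°S): lon 72.49290, lat 171.11535.
Field: lon ⌊72.49290/20⌋ = 3 → D; lat ⌊171.11535/10⌋ = 17 → R.
Square: lon ⌊12.49290/2⌋ = 6; lat ⌊1.11535/1⌋ = 1.
Subsquare: lon ⌊0.49290/0.0833333⌋ = 5 → f; lat ⌊0.11535/0.0416667⌋ = 2 → c.
Extended square: lon ⌊0.07623/0.00833333⌋ = 9; lat ⌊0.03202/0.00416667⌋ = 7.

DR61fc97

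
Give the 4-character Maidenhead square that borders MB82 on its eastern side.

MB92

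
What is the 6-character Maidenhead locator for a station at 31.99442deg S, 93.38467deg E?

NF68qa

Shift to the Maidenhead origin (180°W, 90°S): lon 273.3847, lat 58.0056.
Field: 273.3847/20 → 13 → N, 58.0056/10 → 5 → F; chars NF.
Square: 13.3847/2 → 6, 8.0056/1 → 8; chars 68.
Subsquare: 1.3847/0.0833333 → 16 → q, 0.0056/0.0416667 → 0 → a; chars qa.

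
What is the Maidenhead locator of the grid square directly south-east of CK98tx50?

Longitude extended square 5; +1 → 6.
Latitude extended square 0; −1 → -1, wraps to 9, carry into subsquare.
Latitude subsquare x = 23; −1 → 22 = w.

CK98tw69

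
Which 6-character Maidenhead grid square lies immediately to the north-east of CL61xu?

CL71av

Longitude subsquare x = 23; +1 → 24, wraps to 0 = a, carry into square.
Longitude square 6; +1 → 7.
Latitude subsquare u = 20; +1 → 21 = v.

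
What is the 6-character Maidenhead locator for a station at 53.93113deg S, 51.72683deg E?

LD56ub

Offset from 180°W / 90°S: lon 231.7268°, lat 36.0689°.
Field (20°×10°, letters A–R): lon ⌊231.7268/20⌋ = 11 → L; lat ⌊36.0689/10⌋ = 3 → D.
Square (2°×1°, digits 0–9): lon ⌊11.7268/2⌋ = 5; lat ⌊6.0689/1⌋ = 6.
Subsquare (5′×2.5′, letters a–x): lon ⌊1.7268/0.0833333⌋ = 20 → u; lat ⌊0.0689/0.0416667⌋ = 1 → b.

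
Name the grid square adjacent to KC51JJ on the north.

Latitude subsquare j = 9; +1 → 10 = k.
The longitude characters are unchanged.

KC51jk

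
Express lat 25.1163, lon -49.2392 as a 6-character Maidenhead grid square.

Shift to the Maidenhead origin (180°W, 90°S): lon 130.7608, lat 115.1163.
Field: lon ⌊130.7608/20⌋ = 6 → G; lat ⌊115.1163/10⌋ = 11 → L.
Square: lon ⌊10.7608/2⌋ = 5; lat ⌊5.1163/1⌋ = 5.
Subsquare: lon ⌊0.7608/0.0833333⌋ = 9 → j; lat ⌊0.1163/0.0416667⌋ = 2 → c.

GL55jc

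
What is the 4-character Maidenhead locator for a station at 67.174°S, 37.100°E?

Offset from 180°W / 90°S: lon 217.10°, lat 22.83°.
Field (20°×10°, letters A–R): 217.10/20 → 10 → K, 22.83/10 → 2 → C; chars KC.
Square (2°×1°, digits 0–9): 17.10/2 → 8, 2.83/1 → 2; chars 82.

KC82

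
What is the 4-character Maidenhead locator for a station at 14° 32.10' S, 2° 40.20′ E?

Shift to the Maidenhead origin (180°W, 90°S): lon 182.67, lat 75.47.
Field: 182.67/20 → 9 → J, 75.47/10 → 7 → H; chars JH.
Square: 2.67/2 → 1, 5.47/1 → 5; chars 15.

JH15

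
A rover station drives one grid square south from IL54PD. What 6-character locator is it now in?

IL54pc

Latitude subsquare d = 3; −1 → 2 = c.
The longitude characters are unchanged.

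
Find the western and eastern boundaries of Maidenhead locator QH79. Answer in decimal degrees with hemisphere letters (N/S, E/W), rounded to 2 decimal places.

154.00° E, 156.00° E

Field Q=16, H=7: +16·20° lon, +7·10° lat → SW at lon 140°, lat -20°.
Square 7, 9: +7·2° lon, +9·1° lat → SW at lon 154°, lat -11°.
Cell spans 2° lon × 1° lat.
west 154.00° E, east 156.00° E.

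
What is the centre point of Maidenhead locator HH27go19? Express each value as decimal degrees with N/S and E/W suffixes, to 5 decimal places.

12.37708° S, 35.48750° W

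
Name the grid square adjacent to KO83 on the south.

KO82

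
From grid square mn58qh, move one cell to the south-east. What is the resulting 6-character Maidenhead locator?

MN58rg

Longitude subsquare q = 16; +1 → 17 = r.
Latitude subsquare h = 7; −1 → 6 = g.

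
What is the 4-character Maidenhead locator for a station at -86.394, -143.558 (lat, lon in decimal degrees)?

BA83

Offset from 180°W / 90°S: lon 36.44°, lat 3.61°.
Field: 36.44/20 → 1 → B, 3.61/10 → 0 → A; chars BA.
Square: 16.44/2 → 8, 3.61/1 → 3; chars 83.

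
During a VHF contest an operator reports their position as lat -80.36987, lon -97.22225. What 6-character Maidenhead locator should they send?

Add 180° to longitude and 90° to latitude: 82.7777, 9.6301.
Field: 82.7777/20 → 4 → E, 9.6301/10 → 0 → A; chars EA.
Square: 2.7777/2 → 1, 9.6301/1 → 9; chars 19.
Subsquare: 0.7777/0.0833333 → 9 → j, 0.6301/0.0416667 → 15 → p; chars jp.

EA19jp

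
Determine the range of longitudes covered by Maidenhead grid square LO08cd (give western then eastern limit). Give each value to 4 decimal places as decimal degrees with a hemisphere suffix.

Field L=11, O=14: +11·20° lon, +14·10° lat → SW at lon 40°, lat 50°.
Square 0, 8: +0·2° lon, +8·1° lat → SW at lon 40°, lat 58°.
Subsquare c=2, d=3: +2·0.0833333° lon, +3·0.0416667° lat → SW at lon 40.1667°, lat 58.125°.
Cell spans 0.0833333° lon × 0.0416667° lat.
west 40.1667° E, east 40.2500° E.

40.1667° E, 40.2500° E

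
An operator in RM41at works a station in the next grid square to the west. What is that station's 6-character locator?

Longitude subsquare a = 0; −1 → -1, wraps to 23 = x, carry into square.
Longitude square 4; −1 → 3.
The latitude characters are unchanged.

RM31xt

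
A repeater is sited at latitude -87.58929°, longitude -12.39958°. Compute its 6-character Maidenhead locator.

IA32tj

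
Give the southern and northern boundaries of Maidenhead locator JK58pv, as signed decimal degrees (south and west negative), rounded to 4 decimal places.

18.8750, 18.9167

Field J=9, K=10: +9·20° lon, +10·10° lat → SW at lon 0°, lat 10°.
Square 5, 8: +5·2° lon, +8·1° lat → SW at lon 10°, lat 18°.
Subsquare p=15, v=21: +15·0.0833333° lon, +21·0.0416667° lat → SW at lon 11.25°, lat 18.875°.
Cell spans 0.0833333° lon × 0.0416667° lat.
south 18.8750, north 18.9167.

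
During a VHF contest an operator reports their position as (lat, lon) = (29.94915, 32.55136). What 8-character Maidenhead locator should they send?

Shift to the Maidenhead origin (180°W, 90°S): lon 212.55136, lat 119.94915.
Field (20°×10°, letters A–R): lon ⌊212.55136/20⌋ = 10 → K; lat ⌊119.94915/10⌋ = 11 → L.
Square (2°×1°, digits 0–9): lon ⌊12.55136/2⌋ = 6; lat ⌊9.94915/1⌋ = 9.
Subsquare (5′×2.5′, letters a–x): lon ⌊0.55136/0.0833333⌋ = 6 → g; lat ⌊0.94915/0.0416667⌋ = 22 → w.
Extended square (30″×15″, digits 0–9): lon ⌊0.05136/0.00833333⌋ = 6; lat ⌊0.03248/0.00416667⌋ = 7.

KL69gw67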